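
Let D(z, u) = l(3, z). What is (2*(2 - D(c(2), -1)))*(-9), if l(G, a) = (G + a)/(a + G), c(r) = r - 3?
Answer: -18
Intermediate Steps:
c(r) = -3 + r
l(G, a) = 1 (l(G, a) = (G + a)/(G + a) = 1)
D(z, u) = 1
(2*(2 - D(c(2), -1)))*(-9) = (2*(2 - 1*1))*(-9) = (2*(2 - 1))*(-9) = (2*1)*(-9) = 2*(-9) = -18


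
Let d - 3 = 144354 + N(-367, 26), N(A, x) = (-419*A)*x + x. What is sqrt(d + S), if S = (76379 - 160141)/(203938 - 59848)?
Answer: 26*sqrt(3534100945445)/24015 ≈ 2035.3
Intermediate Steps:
N(A, x) = x - 419*A*x (N(A, x) = -419*A*x + x = x - 419*A*x)
S = -41881/72045 (S = -83762/144090 = -83762*1/144090 = -41881/72045 ≈ -0.58132)
d = 4142481 (d = 3 + (144354 + 26*(1 - 419*(-367))) = 3 + (144354 + 26*(1 + 153773)) = 3 + (144354 + 26*153774) = 3 + (144354 + 3998124) = 3 + 4142478 = 4142481)
sqrt(d + S) = sqrt(4142481 - 41881/72045) = sqrt(298445001764/72045) = 26*sqrt(3534100945445)/24015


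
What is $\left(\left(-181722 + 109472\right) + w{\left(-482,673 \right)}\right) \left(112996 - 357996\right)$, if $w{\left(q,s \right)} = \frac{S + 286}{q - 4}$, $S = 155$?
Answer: $\frac{477939752500}{27} \approx 1.7701 \cdot 10^{10}$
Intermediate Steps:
$w{\left(q,s \right)} = \frac{441}{-4 + q}$ ($w{\left(q,s \right)} = \frac{155 + 286}{q - 4} = \frac{441}{-4 + q}$)
$\left(\left(-181722 + 109472\right) + w{\left(-482,673 \right)}\right) \left(112996 - 357996\right) = \left(\left(-181722 + 109472\right) + \frac{441}{-4 - 482}\right) \left(112996 - 357996\right) = \left(-72250 + \frac{441}{-486}\right) \left(-245000\right) = \left(-72250 + 441 \left(- \frac{1}{486}\right)\right) \left(-245000\right) = \left(-72250 - \frac{49}{54}\right) \left(-245000\right) = \left(- \frac{3901549}{54}\right) \left(-245000\right) = \frac{477939752500}{27}$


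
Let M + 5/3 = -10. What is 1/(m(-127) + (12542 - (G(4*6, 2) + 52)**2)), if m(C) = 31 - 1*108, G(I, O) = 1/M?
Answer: 1225/11968136 ≈ 0.00010236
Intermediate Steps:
M = -35/3 (M = -5/3 - 10 = -35/3 ≈ -11.667)
G(I, O) = -3/35 (G(I, O) = 1/(-35/3) = -3/35)
m(C) = -77 (m(C) = 31 - 108 = -77)
1/(m(-127) + (12542 - (G(4*6, 2) + 52)**2)) = 1/(-77 + (12542 - (-3/35 + 52)**2)) = 1/(-77 + (12542 - (1817/35)**2)) = 1/(-77 + (12542 - 1*3301489/1225)) = 1/(-77 + (12542 - 3301489/1225)) = 1/(-77 + 12062461/1225) = 1/(11968136/1225) = 1225/11968136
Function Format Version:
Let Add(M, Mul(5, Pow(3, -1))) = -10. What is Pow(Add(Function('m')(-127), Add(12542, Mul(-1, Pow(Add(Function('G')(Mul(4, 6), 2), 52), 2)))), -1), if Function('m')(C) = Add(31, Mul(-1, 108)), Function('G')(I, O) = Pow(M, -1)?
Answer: Rational(1225, 11968136) ≈ 0.00010236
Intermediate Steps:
M = Rational(-35, 3) (M = Add(Rational(-5, 3), -10) = Rational(-35, 3) ≈ -11.667)
Function('G')(I, O) = Rational(-3, 35) (Function('G')(I, O) = Pow(Rational(-35, 3), -1) = Rational(-3, 35))
Function('m')(C) = -77 (Function('m')(C) = Add(31, -108) = -77)
Pow(Add(Function('m')(-127), Add(12542, Mul(-1, Pow(Add(Function('G')(Mul(4, 6), 2), 52), 2)))), -1) = Pow(Add(-77, Add(12542, Mul(-1, Pow(Add(Rational(-3, 35), 52), 2)))), -1) = Pow(Add(-77, Add(12542, Mul(-1, Pow(Rational(1817, 35), 2)))), -1) = Pow(Add(-77, Add(12542, Mul(-1, Rational(3301489, 1225)))), -1) = Pow(Add(-77, Add(12542, Rational(-3301489, 1225))), -1) = Pow(Add(-77, Rational(12062461, 1225)), -1) = Pow(Rational(11968136, 1225), -1) = Rational(1225, 11968136)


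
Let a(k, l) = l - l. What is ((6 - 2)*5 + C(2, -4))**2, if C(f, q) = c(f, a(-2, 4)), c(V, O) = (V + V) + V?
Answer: 676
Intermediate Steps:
a(k, l) = 0
c(V, O) = 3*V (c(V, O) = 2*V + V = 3*V)
C(f, q) = 3*f
((6 - 2)*5 + C(2, -4))**2 = ((6 - 2)*5 + 3*2)**2 = (4*5 + 6)**2 = (20 + 6)**2 = 26**2 = 676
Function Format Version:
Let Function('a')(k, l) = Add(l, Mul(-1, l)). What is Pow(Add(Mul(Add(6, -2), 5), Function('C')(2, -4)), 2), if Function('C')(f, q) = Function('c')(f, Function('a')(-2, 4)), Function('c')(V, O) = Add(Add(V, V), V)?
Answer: 676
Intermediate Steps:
Function('a')(k, l) = 0
Function('c')(V, O) = Mul(3, V) (Function('c')(V, O) = Add(Mul(2, V), V) = Mul(3, V))
Function('C')(f, q) = Mul(3, f)
Pow(Add(Mul(Add(6, -2), 5), Function('C')(2, -4)), 2) = Pow(Add(Mul(Add(6, -2), 5), Mul(3, 2)), 2) = Pow(Add(Mul(4, 5), 6), 2) = Pow(Add(20, 6), 2) = Pow(26, 2) = 676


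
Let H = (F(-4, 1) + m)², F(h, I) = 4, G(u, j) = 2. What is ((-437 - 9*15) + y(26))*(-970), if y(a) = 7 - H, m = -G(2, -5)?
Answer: 551930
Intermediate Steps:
m = -2 (m = -1*2 = -2)
H = 4 (H = (4 - 2)² = 2² = 4)
y(a) = 3 (y(a) = 7 - 1*4 = 7 - 4 = 3)
((-437 - 9*15) + y(26))*(-970) = ((-437 - 9*15) + 3)*(-970) = ((-437 - 135) + 3)*(-970) = (-572 + 3)*(-970) = -569*(-970) = 551930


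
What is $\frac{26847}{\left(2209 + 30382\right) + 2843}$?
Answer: $\frac{26847}{35434} \approx 0.75766$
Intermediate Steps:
$\frac{26847}{\left(2209 + 30382\right) + 2843} = \frac{26847}{32591 + 2843} = \frac{26847}{35434}$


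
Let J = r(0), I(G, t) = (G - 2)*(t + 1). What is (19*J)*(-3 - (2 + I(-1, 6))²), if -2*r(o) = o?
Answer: 0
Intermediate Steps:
r(o) = -o/2
I(G, t) = (1 + t)*(-2 + G) (I(G, t) = (-2 + G)*(1 + t) = (1 + t)*(-2 + G))
J = 0 (J = -½*0 = 0)
(19*J)*(-3 - (2 + I(-1, 6))²) = (19*0)*(-3 - (2 + (-2 - 1 - 2*6 - 1*6))²) = 0*(-3 - (2 + (-2 - 1 - 12 - 6))²) = 0*(-3 - (2 - 21)²) = 0*(-3 - 1*(-19)²) = 0*(-3 - 1*361) = 0*(-3 - 361) = 0*(-364) = 0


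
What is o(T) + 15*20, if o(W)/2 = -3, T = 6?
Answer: 294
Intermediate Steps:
o(W) = -6 (o(W) = 2*(-3) = -6)
o(T) + 15*20 = -6 + 15*20 = -6 + 300 = 294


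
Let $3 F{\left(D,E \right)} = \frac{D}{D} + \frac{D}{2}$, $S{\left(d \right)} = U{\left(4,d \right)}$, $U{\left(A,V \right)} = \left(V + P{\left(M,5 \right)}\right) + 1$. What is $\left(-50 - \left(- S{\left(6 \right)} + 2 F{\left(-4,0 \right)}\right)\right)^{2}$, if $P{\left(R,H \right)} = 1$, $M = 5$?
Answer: $\frac{15376}{9} \approx 1708.4$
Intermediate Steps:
$U{\left(A,V \right)} = 2 + V$ ($U{\left(A,V \right)} = \left(V + 1\right) + 1 = \left(1 + V\right) + 1 = 2 + V$)
$S{\left(d \right)} = 2 + d$
$F{\left(D,E \right)} = \frac{1}{3} + \frac{D}{6}$ ($F{\left(D,E \right)} = \frac{\frac{D}{D} + \frac{D}{2}}{3} = \frac{1 + D \frac{1}{2}}{3} = \frac{1 + \frac{D}{2}}{3} = \frac{1}{3} + \frac{D}{6}$)
$\left(-50 - \left(- S{\left(6 \right)} + 2 F{\left(-4,0 \right)}\right)\right)^{2} = \left(-50 + \left(\left(2 + 6\right) - 2 \left(\frac{1}{3} + \frac{1}{6} \left(-4\right)\right)\right)\right)^{2} = \left(-50 + \left(8 - 2 \left(\frac{1}{3} - \frac{2}{3}\right)\right)\right)^{2} = \left(-50 + \left(8 - - \frac{2}{3}\right)\right)^{2} = \left(-50 + \left(8 + \frac{2}{3}\right)\right)^{2} = \left(-50 + \frac{26}{3}\right)^{2} = \left(- \frac{124}{3}\right)^{2} = \frac{15376}{9}$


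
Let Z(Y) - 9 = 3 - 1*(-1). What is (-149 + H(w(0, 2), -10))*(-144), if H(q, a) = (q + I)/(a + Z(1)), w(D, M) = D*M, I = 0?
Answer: 21456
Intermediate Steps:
Z(Y) = 13 (Z(Y) = 9 + (3 - 1*(-1)) = 9 + (3 + 1) = 9 + 4 = 13)
H(q, a) = q/(13 + a) (H(q, a) = (q + 0)/(a + 13) = q/(13 + a))
(-149 + H(w(0, 2), -10))*(-144) = (-149 + (0*2)/(13 - 10))*(-144) = (-149 + 0/3)*(-144) = (-149 + 0*(1/3))*(-144) = (-149 + 0)*(-144) = -149*(-144) = 21456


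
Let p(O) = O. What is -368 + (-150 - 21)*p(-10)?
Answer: 1342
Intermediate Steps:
-368 + (-150 - 21)*p(-10) = -368 + (-150 - 21)*(-10) = -368 - 171*(-10) = -368 + 1710 = 1342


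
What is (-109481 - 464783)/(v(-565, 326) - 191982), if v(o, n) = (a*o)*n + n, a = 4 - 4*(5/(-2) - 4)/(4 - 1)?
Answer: 430698/1893547 ≈ 0.22746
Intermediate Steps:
a = 38/3 (a = 4 - 4*(5*(-½) - 4)/3 = 4 - 4*(-5/2 - 4)/3 = 4 - (-26)/3 = 4 - 4*(-13/6) = 4 + 26/3 = 38/3 ≈ 12.667)
v(o, n) = n + 38*n*o/3 (v(o, n) = (38*o/3)*n + n = 38*n*o/3 + n = n + 38*n*o/3)
(-109481 - 464783)/(v(-565, 326) - 191982) = (-109481 - 464783)/((⅓)*326*(3 + 38*(-565)) - 191982) = -574264/((⅓)*326*(3 - 21470) - 191982) = -574264/((⅓)*326*(-21467) - 191982) = -574264/(-6998242/3 - 191982) = -574264/(-7574188/3) = -574264*(-3/7574188) = 430698/1893547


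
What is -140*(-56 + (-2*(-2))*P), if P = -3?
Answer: 9520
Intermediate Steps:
-140*(-56 + (-2*(-2))*P) = -140*(-56 - 2*(-2)*(-3)) = -140*(-56 + 4*(-3)) = -140*(-56 - 12) = -140*(-68) = 9520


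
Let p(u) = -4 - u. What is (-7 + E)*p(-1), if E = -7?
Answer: 42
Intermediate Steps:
(-7 + E)*p(-1) = (-7 - 7)*(-4 - 1*(-1)) = -14*(-4 + 1) = -14*(-3) = 42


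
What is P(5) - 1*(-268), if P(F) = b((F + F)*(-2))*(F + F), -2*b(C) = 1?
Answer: 263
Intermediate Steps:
b(C) = -1/2 (b(C) = -1/2*1 = -1/2)
P(F) = -F (P(F) = -(F + F)/2 = -F)
P(5) - 1*(-268) = -1*5 - 1*(-268) = -5 + 268 = 263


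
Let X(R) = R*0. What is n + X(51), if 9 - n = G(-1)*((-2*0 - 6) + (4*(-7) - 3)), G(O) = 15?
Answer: 564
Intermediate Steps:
X(R) = 0
n = 564 (n = 9 - 15*((-2*0 - 6) + (4*(-7) - 3)) = 9 - 15*((0 - 6) + (-28 - 3)) = 9 - 15*(-6 - 31) = 9 - 15*(-37) = 9 - 1*(-555) = 9 + 555 = 564)
n + X(51) = 564 + 0 = 564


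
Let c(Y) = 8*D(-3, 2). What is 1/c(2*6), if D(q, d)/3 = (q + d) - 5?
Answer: -1/144 ≈ -0.0069444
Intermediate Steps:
D(q, d) = -15 + 3*d + 3*q (D(q, d) = 3*((q + d) - 5) = 3*((d + q) - 5) = 3*(-5 + d + q) = -15 + 3*d + 3*q)
c(Y) = -144 (c(Y) = 8*(-15 + 3*2 + 3*(-3)) = 8*(-15 + 6 - 9) = 8*(-18) = -144)
1/c(2*6) = 1/(-144) = -1/144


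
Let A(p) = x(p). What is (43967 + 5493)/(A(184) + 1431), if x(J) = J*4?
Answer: 49460/2167 ≈ 22.824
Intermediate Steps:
x(J) = 4*J
A(p) = 4*p
(43967 + 5493)/(A(184) + 1431) = (43967 + 5493)/(4*184 + 1431) = 49460/(736 + 1431) = 49460/2167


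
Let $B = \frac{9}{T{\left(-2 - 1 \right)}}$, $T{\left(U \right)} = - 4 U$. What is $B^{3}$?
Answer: $\frac{27}{64} \approx 0.42188$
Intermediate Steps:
$B = \frac{3}{4}$ ($B = \frac{9}{\left(-4\right) \left(-2 - 1\right)} = \frac{9}{\left(-4\right) \left(-3\right)} = \frac{9}{12} = 9 \cdot \frac{1}{12} = \frac{3}{4} \approx 0.75$)
$B^{3} = \left(\frac{3}{4}\right)^{3} = \frac{27}{64}$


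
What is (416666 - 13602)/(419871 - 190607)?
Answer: 50383/28658 ≈ 1.7581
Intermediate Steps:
(416666 - 13602)/(419871 - 190607) = 403064/229264 = 403064*(1/229264) = 50383/28658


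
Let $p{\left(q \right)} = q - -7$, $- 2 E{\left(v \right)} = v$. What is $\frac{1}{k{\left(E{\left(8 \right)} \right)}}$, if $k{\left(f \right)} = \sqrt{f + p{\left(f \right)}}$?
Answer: $- i \approx - 1.0 i$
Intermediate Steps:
$E{\left(v \right)} = - \frac{v}{2}$
$p{\left(q \right)} = 7 + q$ ($p{\left(q \right)} = q + 7 = 7 + q$)
$k{\left(f \right)} = \sqrt{7 + 2 f}$ ($k{\left(f \right)} = \sqrt{f + \left(7 + f\right)} = \sqrt{7 + 2 f}$)
$\frac{1}{k{\left(E{\left(8 \right)} \right)}} = \frac{1}{\sqrt{7 + 2 \left(\left(- \frac{1}{2}\right) 8\right)}} = \frac{1}{\sqrt{7 + 2 \left(-4\right)}} = \frac{1}{\sqrt{7 - 8}} = \frac{1}{\sqrt{-1}} = \frac{1}{i} = - i$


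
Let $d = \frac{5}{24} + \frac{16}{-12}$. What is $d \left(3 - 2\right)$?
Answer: $- \frac{9}{8} \approx -1.125$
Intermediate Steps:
$d = - \frac{9}{8}$ ($d = 5 \cdot \frac{1}{24} + 16 \left(- \frac{1}{12}\right) = \frac{5}{24} - \frac{4}{3} = - \frac{9}{8} \approx -1.125$)
$d \left(3 - 2\right) = - \frac{9 \left(3 - 2\right)}{8} = \left(- \frac{9}{8}\right) 1 = - \frac{9}{8}$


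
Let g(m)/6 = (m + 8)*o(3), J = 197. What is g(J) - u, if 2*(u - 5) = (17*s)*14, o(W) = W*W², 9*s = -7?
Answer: 299678/9 ≈ 33298.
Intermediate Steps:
s = -7/9 (s = (⅑)*(-7) = -7/9 ≈ -0.77778)
o(W) = W³
u = -788/9 (u = 5 + ((17*(-7/9))*14)/2 = 5 + (-119/9*14)/2 = 5 + (½)*(-1666/9) = 5 - 833/9 = -788/9 ≈ -87.556)
g(m) = 1296 + 162*m (g(m) = 6*((m + 8)*3³) = 6*((8 + m)*27) = 6*(216 + 27*m) = 1296 + 162*m)
g(J) - u = (1296 + 162*197) - 1*(-788/9) = (1296 + 31914) + 788/9 = 33210 + 788/9 = 299678/9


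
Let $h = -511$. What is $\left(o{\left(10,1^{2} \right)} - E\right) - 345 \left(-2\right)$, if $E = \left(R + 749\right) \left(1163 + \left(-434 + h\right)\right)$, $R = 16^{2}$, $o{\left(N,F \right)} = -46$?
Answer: $-218446$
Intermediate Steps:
$R = 256$
$E = 219090$ ($E = \left(256 + 749\right) \left(1163 - 945\right) = 1005 \left(1163 - 945\right) = 1005 \cdot 218 = 219090$)
$\left(o{\left(10,1^{2} \right)} - E\right) - 345 \left(-2\right) = \left(-46 - 219090\right) - 345 \left(-2\right) = \left(-46 - 219090\right) - -690 = -219136 + 690 = -218446$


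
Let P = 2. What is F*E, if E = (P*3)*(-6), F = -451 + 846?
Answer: -14220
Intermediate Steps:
F = 395
E = -36 (E = (2*3)*(-6) = 6*(-6) = -36)
F*E = 395*(-36) = -14220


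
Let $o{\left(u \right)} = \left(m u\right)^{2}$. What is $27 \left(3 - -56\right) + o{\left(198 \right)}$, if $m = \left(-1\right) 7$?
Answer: $1922589$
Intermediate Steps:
$m = -7$
$o{\left(u \right)} = 49 u^{2}$ ($o{\left(u \right)} = \left(- 7 u\right)^{2} = 49 u^{2}$)
$27 \left(3 - -56\right) + o{\left(198 \right)} = 27 \left(3 - -56\right) + 49 \cdot 198^{2} = 27 \left(3 + 56\right) + 49 \cdot 39204 = 27 \cdot 59 + 1920996 = 1593 + 1920996 = 1922589$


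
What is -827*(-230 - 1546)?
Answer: 1468752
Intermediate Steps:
-827*(-230 - 1546) = -827*(-1776) = 1468752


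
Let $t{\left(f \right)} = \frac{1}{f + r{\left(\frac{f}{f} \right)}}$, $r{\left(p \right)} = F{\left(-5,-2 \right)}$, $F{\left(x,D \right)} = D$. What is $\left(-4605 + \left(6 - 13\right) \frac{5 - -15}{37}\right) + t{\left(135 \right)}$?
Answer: $- \frac{22679788}{4921} \approx -4608.8$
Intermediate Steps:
$r{\left(p \right)} = -2$
$t{\left(f \right)} = \frac{1}{-2 + f}$ ($t{\left(f \right)} = \frac{1}{f - 2} = \frac{1}{-2 + f}$)
$\left(-4605 + \left(6 - 13\right) \frac{5 - -15}{37}\right) + t{\left(135 \right)} = \left(-4605 + \left(6 - 13\right) \frac{5 - -15}{37}\right) + \frac{1}{-2 + 135} = \left(-4605 - 7 \left(5 + 15\right) \frac{1}{37}\right) + \frac{1}{133} = \left(-4605 - 7 \cdot 20 \cdot \frac{1}{37}\right) + \frac{1}{133} = \left(-4605 - \frac{140}{37}\right) + \frac{1}{133} = - \frac{170525}{37} + \frac{1}{133} = - \frac{22679788}{4921}$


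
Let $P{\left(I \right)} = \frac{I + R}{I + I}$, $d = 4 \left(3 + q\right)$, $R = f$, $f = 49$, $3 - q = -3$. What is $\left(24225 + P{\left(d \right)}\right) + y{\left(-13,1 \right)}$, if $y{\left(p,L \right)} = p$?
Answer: $\frac{1743349}{72} \approx 24213.0$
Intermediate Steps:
$q = 6$ ($q = 3 - -3 = 3 + 3 = 6$)
$R = 49$
$d = 36$ ($d = 4 \left(3 + 6\right) = 4 \cdot 9 = 36$)
$P{\left(I \right)} = \frac{49 + I}{2 I}$ ($P{\left(I \right)} = \frac{I + 49}{I + I} = \frac{49 + I}{2 I}$)
$\left(24225 + P{\left(d \right)}\right) + y{\left(-13,1 \right)} = \left(24225 + \frac{49 + 36}{2 \cdot 36}\right) - 13 = \left(24225 + \frac{1}{2} \cdot \frac{1}{36} \cdot 85\right) - 13 = \left(24225 + \frac{85}{72}\right) - 13 = \frac{1744285}{72} - 13 = \frac{1743349}{72}$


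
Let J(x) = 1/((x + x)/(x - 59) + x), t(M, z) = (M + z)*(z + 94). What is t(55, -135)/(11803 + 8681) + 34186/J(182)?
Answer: 1327587704120/209961 ≈ 6.3230e+6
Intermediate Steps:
t(M, z) = (94 + z)*(M + z) (t(M, z) = (M + z)*(94 + z) = (94 + z)*(M + z))
J(x) = 1/(x + 2*x/(-59 + x)) (J(x) = 1/((2*x)/(-59 + x) + x) = 1/(2*x/(-59 + x) + x) = 1/(x + 2*x/(-59 + x)))
t(55, -135)/(11803 + 8681) + 34186/J(182) = ((-135)**2 + 94*55 + 94*(-135) + 55*(-135))/(11803 + 8681) + 34186/(((-59 + 182)/(182*(-57 + 182)))) = (18225 + 5170 - 12690 - 7425)/20484 + 34186/(((1/182)*123/125)) = 3280*(1/20484) + 34186/(((1/182)*(1/125)*123)) = 820/5121 + 34186/(123/22750) = 820/5121 + 34186*(22750/123) = 820/5121 + 777731500/123 = 1327587704120/209961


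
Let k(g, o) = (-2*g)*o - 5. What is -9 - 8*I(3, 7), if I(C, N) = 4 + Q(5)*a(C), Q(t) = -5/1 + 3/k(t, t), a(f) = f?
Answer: 4417/55 ≈ 80.309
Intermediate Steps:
k(g, o) = -5 - 2*g*o (k(g, o) = -2*g*o - 5 = -5 - 2*g*o)
Q(t) = -5 + 3/(-5 - 2*t²) (Q(t) = -5/1 + 3/(-5 - 2*t*t) = -5*1 + 3/(-5 - 2*t²) = -5 + 3/(-5 - 2*t²))
I(C, N) = 4 - 278*C/55 (I(C, N) = 4 + (2*(-14 - 5*5²)/(5 + 2*5²))*C = 4 + (2*(-14 - 5*25)/(5 + 2*25))*C = 4 + (2*(-14 - 125)/(5 + 50))*C = 4 + (2*(-139)/55)*C = 4 + (2*(1/55)*(-139))*C = 4 - 278*C/55)
-9 - 8*I(3, 7) = -9 - 8*(4 - 278/55*3) = -9 - 8*(4 - 834/55) = -9 - 8*(-614/55) = -9 + 4912/55 = 4417/55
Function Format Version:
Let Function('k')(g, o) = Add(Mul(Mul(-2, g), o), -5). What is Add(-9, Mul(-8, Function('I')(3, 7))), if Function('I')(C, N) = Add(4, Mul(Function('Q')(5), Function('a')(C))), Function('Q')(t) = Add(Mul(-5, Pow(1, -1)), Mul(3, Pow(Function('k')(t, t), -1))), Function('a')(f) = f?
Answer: Rational(4417, 55) ≈ 80.309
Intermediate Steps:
Function('k')(g, o) = Add(-5, Mul(-2, g, o)) (Function('k')(g, o) = Add(Mul(-2, g, o), -5) = Add(-5, Mul(-2, g, o)))
Function('Q')(t) = Add(-5, Mul(3, Pow(Add(-5, Mul(-2, Pow(t, 2))), -1))) (Function('Q')(t) = Add(Mul(-5, Pow(1, -1)), Mul(3, Pow(Add(-5, Mul(-2, t, t)), -1))) = Add(Mul(-5, 1), Mul(3, Pow(Add(-5, Mul(-2, Pow(t, 2))), -1))) = Add(-5, Mul(3, Pow(Add(-5, Mul(-2, Pow(t, 2))), -1))))
Function('I')(C, N) = Add(4, Mul(Rational(-278, 55), C)) (Function('I')(C, N) = Add(4, Mul(Mul(2, Pow(Add(5, Mul(2, Pow(5, 2))), -1), Add(-14, Mul(-5, Pow(5, 2)))), C)) = Add(4, Mul(Mul(2, Pow(Add(5, Mul(2, 25)), -1), Add(-14, Mul(-5, 25))), C)) = Add(4, Mul(Mul(2, Pow(Add(5, 50), -1), Add(-14, -125)), C)) = Add(4, Mul(Mul(2, Pow(55, -1), -139), C)) = Add(4, Mul(Mul(2, Rational(1, 55), -139), C)) = Add(4, Mul(Rational(-278, 55), C)))
Add(-9, Mul(-8, Function('I')(3, 7))) = Add(-9, Mul(-8, Add(4, Mul(Rational(-278, 55), 3)))) = Add(-9, Mul(-8, Add(4, Rational(-834, 55)))) = Add(-9, Mul(-8, Rational(-614, 55))) = Add(-9, Rational(4912, 55)) = Rational(4417, 55)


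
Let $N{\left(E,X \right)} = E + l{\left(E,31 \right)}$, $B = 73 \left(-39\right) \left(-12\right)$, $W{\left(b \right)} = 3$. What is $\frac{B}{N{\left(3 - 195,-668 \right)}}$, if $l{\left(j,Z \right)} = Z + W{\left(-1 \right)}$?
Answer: $- \frac{17082}{79} \approx -216.23$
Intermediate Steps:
$l{\left(j,Z \right)} = 3 + Z$ ($l{\left(j,Z \right)} = Z + 3 = 3 + Z$)
$B = 34164$ ($B = \left(-2847\right) \left(-12\right) = 34164$)
$N{\left(E,X \right)} = 34 + E$ ($N{\left(E,X \right)} = E + \left(3 + 31\right) = E + 34 = 34 + E$)
$\frac{B}{N{\left(3 - 195,-668 \right)}} = \frac{34164}{34 + \left(3 - 195\right)} = \frac{34164}{34 - 192} = \frac{34164}{-158} = 34164 \left(- \frac{1}{158}\right) = - \frac{17082}{79}$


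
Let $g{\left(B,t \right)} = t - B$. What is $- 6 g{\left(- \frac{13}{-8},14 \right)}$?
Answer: $- \frac{297}{4} \approx -74.25$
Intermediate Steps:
$- 6 g{\left(- \frac{13}{-8},14 \right)} = - 6 \left(14 - - \frac{13}{-8}\right) = - 6 \left(14 - \left(-13\right) \left(- \frac{1}{8}\right)\right) = - 6 \left(14 - \frac{13}{8}\right) = \left(-6\right) \frac{99}{8} = - \frac{297}{4}$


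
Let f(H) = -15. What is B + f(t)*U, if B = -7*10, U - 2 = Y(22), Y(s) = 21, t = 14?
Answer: -415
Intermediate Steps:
U = 23 (U = 2 + 21 = 23)
B = -70
B + f(t)*U = -70 - 15*23 = -70 - 345 = -415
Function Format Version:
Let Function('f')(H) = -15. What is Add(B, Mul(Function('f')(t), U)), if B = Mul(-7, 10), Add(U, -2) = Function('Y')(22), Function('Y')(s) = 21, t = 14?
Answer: -415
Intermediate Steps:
U = 23 (U = Add(2, 21) = 23)
B = -70
Add(B, Mul(Function('f')(t), U)) = Add(-70, Mul(-15, 23)) = Add(-70, -345) = -415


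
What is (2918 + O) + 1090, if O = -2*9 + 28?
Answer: 4018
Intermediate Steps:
O = 10 (O = -18 + 28 = 10)
(2918 + O) + 1090 = (2918 + 10) + 1090 = 2928 + 1090 = 4018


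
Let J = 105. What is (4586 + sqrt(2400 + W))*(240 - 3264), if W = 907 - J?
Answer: -13868064 - 3024*sqrt(3202) ≈ -1.4039e+7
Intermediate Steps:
W = 802 (W = 907 - 1*105 = 907 - 105 = 802)
(4586 + sqrt(2400 + W))*(240 - 3264) = (4586 + sqrt(2400 + 802))*(240 - 3264) = (4586 + sqrt(3202))*(-3024) = -13868064 - 3024*sqrt(3202)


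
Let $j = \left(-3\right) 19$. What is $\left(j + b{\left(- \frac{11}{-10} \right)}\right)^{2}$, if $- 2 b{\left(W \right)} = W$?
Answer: $\frac{1324801}{400} \approx 3312.0$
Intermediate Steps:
$b{\left(W \right)} = - \frac{W}{2}$
$j = -57$
$\left(j + b{\left(- \frac{11}{-10} \right)}\right)^{2} = \left(-57 - \frac{\left(-11\right) \frac{1}{-10}}{2}\right)^{2} = \left(-57 - \frac{\left(-11\right) \left(- \frac{1}{10}\right)}{2}\right)^{2} = \left(-57 - \frac{11}{20}\right)^{2} = \left(- \frac{1151}{20}\right)^{2} = \frac{1324801}{400}$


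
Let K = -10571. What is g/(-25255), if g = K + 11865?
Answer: -1294/25255 ≈ -0.051237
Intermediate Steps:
g = 1294 (g = -10571 + 11865 = 1294)
g/(-25255) = 1294/(-25255) = 1294*(-1/25255) = -1294/25255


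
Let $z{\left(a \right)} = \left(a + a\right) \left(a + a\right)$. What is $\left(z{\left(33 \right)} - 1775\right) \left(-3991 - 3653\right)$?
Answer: $-19729164$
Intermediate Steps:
$z{\left(a \right)} = 4 a^{2}$ ($z{\left(a \right)} = 2 a 2 a = 4 a^{2}$)
$\left(z{\left(33 \right)} - 1775\right) \left(-3991 - 3653\right) = \left(4 \cdot 33^{2} - 1775\right) \left(-3991 - 3653\right) = \left(4 \cdot 1089 - 1775\right) \left(-7644\right) = \left(4356 - 1775\right) \left(-7644\right) = 2581 \left(-7644\right) = -19729164$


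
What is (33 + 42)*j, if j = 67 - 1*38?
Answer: 2175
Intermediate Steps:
j = 29 (j = 67 - 38 = 29)
(33 + 42)*j = (33 + 42)*29 = 75*29 = 2175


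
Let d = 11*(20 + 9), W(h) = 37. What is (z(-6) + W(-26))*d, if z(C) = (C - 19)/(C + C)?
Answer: 149611/12 ≈ 12468.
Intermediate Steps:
z(C) = (-19 + C)/(2*C) (z(C) = (-19 + C)/((2*C)) = (-19 + C)*(1/(2*C)) = (-19 + C)/(2*C))
d = 319 (d = 11*29 = 319)
(z(-6) + W(-26))*d = ((1/2)*(-19 - 6)/(-6) + 37)*319 = ((1/2)*(-1/6)*(-25) + 37)*319 = (25/12 + 37)*319 = (469/12)*319 = 149611/12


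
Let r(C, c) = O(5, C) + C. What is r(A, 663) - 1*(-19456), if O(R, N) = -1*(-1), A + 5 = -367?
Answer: 19085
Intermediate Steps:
A = -372 (A = -5 - 367 = -372)
O(R, N) = 1
r(C, c) = 1 + C
r(A, 663) - 1*(-19456) = (1 - 372) - 1*(-19456) = -371 + 19456 = 19085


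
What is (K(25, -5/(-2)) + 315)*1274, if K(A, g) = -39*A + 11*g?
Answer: -805805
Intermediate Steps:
(K(25, -5/(-2)) + 315)*1274 = ((-39*25 + 11*(-5/(-2))) + 315)*1274 = ((-975 + 11*(-5*(-1/2))) + 315)*1274 = ((-975 + 11*(5/2)) + 315)*1274 = ((-975 + 55/2) + 315)*1274 = (-1895/2 + 315)*1274 = -1265/2*1274 = -805805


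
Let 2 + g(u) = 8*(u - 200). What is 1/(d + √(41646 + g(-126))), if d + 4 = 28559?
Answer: 28555/815348989 - 2*√9759/815348989 ≈ 3.4779e-5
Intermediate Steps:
d = 28555 (d = -4 + 28559 = 28555)
g(u) = -1602 + 8*u (g(u) = -2 + 8*(u - 200) = -2 + 8*(-200 + u) = -2 + (-1600 + 8*u) = -1602 + 8*u)
1/(d + √(41646 + g(-126))) = 1/(28555 + √(41646 + (-1602 + 8*(-126)))) = 1/(28555 + √(41646 + (-1602 - 1008))) = 1/(28555 + √(41646 - 2610)) = 1/(28555 + √39036) = 1/(28555 + 2*√9759)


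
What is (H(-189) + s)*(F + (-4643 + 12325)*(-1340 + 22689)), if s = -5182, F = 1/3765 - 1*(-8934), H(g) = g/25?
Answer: -80114481101717659/94125 ≈ -8.5115e+11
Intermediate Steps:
H(g) = g/25 (H(g) = g*(1/25) = g/25)
F = 33636511/3765 (F = 1/3765 + 8934 = 33636511/3765 ≈ 8934.0)
(H(-189) + s)*(F + (-4643 + 12325)*(-1340 + 22689)) = ((1/25)*(-189) - 5182)*(33636511/3765 + (-4643 + 12325)*(-1340 + 22689)) = (-189/25 - 5182)*(33636511/3765 + 7682*21349) = -129739*(33636511/3765 + 164003018)/25 = -129739/25*617504999281/3765 = -80114481101717659/94125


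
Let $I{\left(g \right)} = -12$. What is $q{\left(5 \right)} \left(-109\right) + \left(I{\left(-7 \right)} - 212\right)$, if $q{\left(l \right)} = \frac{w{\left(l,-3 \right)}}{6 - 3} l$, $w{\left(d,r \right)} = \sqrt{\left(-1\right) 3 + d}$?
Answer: $-224 - \frac{545 \sqrt{2}}{3} \approx -480.92$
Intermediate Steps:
$w{\left(d,r \right)} = \sqrt{-3 + d}$
$q{\left(l \right)} = \frac{l \sqrt{-3 + l}}{3}$ ($q{\left(l \right)} = \frac{\sqrt{-3 + l}}{6 - 3} l = \frac{\sqrt{-3 + l}}{3} l = \frac{l \sqrt{-3 + l}}{3}$)
$q{\left(5 \right)} \left(-109\right) + \left(I{\left(-7 \right)} - 212\right) = \frac{1}{3} \cdot 5 \sqrt{-3 + 5} \left(-109\right) - 224 = \frac{1}{3} \cdot 5 \sqrt{2} \left(-109\right) - 224 = \frac{5 \sqrt{2}}{3} \left(-109\right) - 224 = - \frac{545 \sqrt{2}}{3} - 224 = -224 - \frac{545 \sqrt{2}}{3}$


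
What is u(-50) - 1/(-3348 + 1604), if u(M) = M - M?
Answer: 1/1744 ≈ 0.00057339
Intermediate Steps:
u(M) = 0
u(-50) - 1/(-3348 + 1604) = 0 - 1/(-3348 + 1604) = 0 - 1/(-1744) = 0 - 1*(-1/1744) = 0 + 1/1744 = 1/1744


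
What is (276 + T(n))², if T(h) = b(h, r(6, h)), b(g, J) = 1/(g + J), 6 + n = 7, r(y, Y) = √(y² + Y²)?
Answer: 49352131/648 + 9935*√37/648 ≈ 76254.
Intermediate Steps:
r(y, Y) = √(Y² + y²)
n = 1 (n = -6 + 7 = 1)
b(g, J) = 1/(J + g)
T(h) = 1/(h + √(36 + h²)) (T(h) = 1/(√(h² + 6²) + h) = 1/(√(h² + 36) + h) = 1/(√(36 + h²) + h) = 1/(h + √(36 + h²)))
(276 + T(n))² = (276 + 1/(1 + √(36 + 1²)))² = (276 + 1/(1 + √(36 + 1)))² = (276 + 1/(1 + √37))²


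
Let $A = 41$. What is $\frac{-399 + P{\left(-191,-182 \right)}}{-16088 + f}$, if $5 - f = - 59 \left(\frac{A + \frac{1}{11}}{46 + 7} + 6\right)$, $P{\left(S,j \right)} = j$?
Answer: $\frac{338723}{9143339} \approx 0.037046$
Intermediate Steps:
$f = \frac{235965}{583}$ ($f = 5 - - 59 \left(\frac{41 + \frac{1}{11}}{46 + 7} + 6\right) = 5 - - 59 \left(\frac{41 + \frac{1}{11}}{53} + 6\right) = 5 - - 59 \left(\frac{452}{11} \cdot \frac{1}{53} + 6\right) = 5 - - 59 \left(\frac{452}{583} + 6\right) = 5 - \left(-59\right) \frac{3950}{583} = 5 - - \frac{233050}{583} = 5 + \frac{233050}{583} = \frac{235965}{583} \approx 404.74$)
$\frac{-399 + P{\left(-191,-182 \right)}}{-16088 + f} = \frac{-399 - 182}{-16088 + \frac{235965}{583}} = - \frac{581}{- \frac{9143339}{583}} = \left(-581\right) \left(- \frac{583}{9143339}\right) = \frac{338723}{9143339}$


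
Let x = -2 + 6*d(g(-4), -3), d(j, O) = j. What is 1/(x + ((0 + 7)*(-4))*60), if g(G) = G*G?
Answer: -1/1586 ≈ -0.00063052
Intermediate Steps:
g(G) = G²
x = 94 (x = -2 + 6*(-4)² = -2 + 6*16 = -2 + 96 = 94)
1/(x + ((0 + 7)*(-4))*60) = 1/(94 + ((0 + 7)*(-4))*60) = 1/(94 + (7*(-4))*60) = 1/(94 - 28*60) = 1/(94 - 1680) = 1/(-1586) = -1/1586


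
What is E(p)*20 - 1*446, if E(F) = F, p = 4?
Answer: -366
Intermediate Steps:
E(p)*20 - 1*446 = 4*20 - 1*446 = 80 - 446 = -366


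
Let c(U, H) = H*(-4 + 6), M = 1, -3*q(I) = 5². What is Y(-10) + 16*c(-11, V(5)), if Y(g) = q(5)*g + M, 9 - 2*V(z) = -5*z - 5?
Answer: 2125/3 ≈ 708.33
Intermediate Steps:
q(I) = -25/3 (q(I) = -⅓*5² = -⅓*25 = -25/3)
V(z) = 7 + 5*z/2 (V(z) = 9/2 - (-5*z - 5)/2 = 9/2 - (-5 - 5*z)/2 = 9/2 + (5/2 + 5*z/2) = 7 + 5*z/2)
Y(g) = 1 - 25*g/3 (Y(g) = -25*g/3 + 1 = 1 - 25*g/3)
c(U, H) = 2*H (c(U, H) = H*2 = 2*H)
Y(-10) + 16*c(-11, V(5)) = (1 - 25/3*(-10)) + 16*(2*(7 + (5/2)*5)) = (1 + 250/3) + 16*(2*(7 + 25/2)) = 253/3 + 16*(2*(39/2)) = 253/3 + 16*39 = 253/3 + 624 = 2125/3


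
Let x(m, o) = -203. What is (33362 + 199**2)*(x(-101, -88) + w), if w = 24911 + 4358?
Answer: 2120742558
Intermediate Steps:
w = 29269
(33362 + 199**2)*(x(-101, -88) + w) = (33362 + 199**2)*(-203 + 29269) = (33362 + 39601)*29066 = 72963*29066 = 2120742558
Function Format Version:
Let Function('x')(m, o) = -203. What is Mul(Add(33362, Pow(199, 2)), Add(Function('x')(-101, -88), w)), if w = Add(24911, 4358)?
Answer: 2120742558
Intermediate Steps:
w = 29269
Mul(Add(33362, Pow(199, 2)), Add(Function('x')(-101, -88), w)) = Mul(Add(33362, Pow(199, 2)), Add(-203, 29269)) = Mul(Add(33362, 39601), 29066) = Mul(72963, 29066) = 2120742558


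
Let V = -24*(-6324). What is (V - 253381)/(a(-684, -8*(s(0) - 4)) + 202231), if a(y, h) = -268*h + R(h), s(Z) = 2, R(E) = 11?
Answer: -101605/197954 ≈ -0.51328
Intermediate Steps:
a(y, h) = 11 - 268*h (a(y, h) = -268*h + 11 = 11 - 268*h)
V = 151776
(V - 253381)/(a(-684, -8*(s(0) - 4)) + 202231) = (151776 - 253381)/((11 - (-2144)*(2 - 4)) + 202231) = -101605/((11 - (-2144)*(-2)) + 202231) = -101605/((11 - 268*16) + 202231) = -101605/((11 - 4288) + 202231) = -101605/(-4277 + 202231) = -101605/197954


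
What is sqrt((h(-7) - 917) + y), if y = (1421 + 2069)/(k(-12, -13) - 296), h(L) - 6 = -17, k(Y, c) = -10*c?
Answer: I*sqrt(6537827)/83 ≈ 30.806*I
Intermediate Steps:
h(L) = -11 (h(L) = 6 - 17 = -11)
y = -1745/83 (y = (1421 + 2069)/(-10*(-13) - 296) = 3490/(130 - 296) = 3490/(-166) = 3490*(-1/166) = -1745/83 ≈ -21.024)
sqrt((h(-7) - 917) + y) = sqrt((-11 - 917) - 1745/83) = sqrt(-928 - 1745/83) = sqrt(-78769/83) = I*sqrt(6537827)/83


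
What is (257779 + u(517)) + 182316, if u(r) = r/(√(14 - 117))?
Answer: 440095 - 517*I*√103/103 ≈ 4.401e+5 - 50.942*I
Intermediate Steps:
u(r) = -I*r*√103/103 (u(r) = r/(√(-103)) = r/((I*√103)) = r*(-I*√103/103) = -I*r*√103/103)
(257779 + u(517)) + 182316 = (257779 - 1/103*I*517*√103) + 182316 = (257779 - 517*I*√103/103) + 182316 = 440095 - 517*I*√103/103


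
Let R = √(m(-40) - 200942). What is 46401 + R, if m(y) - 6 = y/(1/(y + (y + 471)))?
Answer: 46401 + 48*I*√94 ≈ 46401.0 + 465.38*I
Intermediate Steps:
m(y) = 6 + y*(471 + 2*y) (m(y) = 6 + y/(1/(y + (y + 471))) = 6 + y/(1/(y + (471 + y))) = 6 + y/(1/(471 + 2*y)) = 6 + (471 + 2*y)*y = 6 + y*(471 + 2*y))
R = 48*I*√94 (R = √((6 + 2*(-40)² + 471*(-40)) - 200942) = √((6 + 2*1600 - 18840) - 200942) = √((6 + 3200 - 18840) - 200942) = √(-15634 - 200942) = √(-216576) = 48*I*√94 ≈ 465.38*I)
46401 + R = 46401 + 48*I*√94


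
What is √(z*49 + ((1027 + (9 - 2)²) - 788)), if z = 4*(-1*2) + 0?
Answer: 2*I*√26 ≈ 10.198*I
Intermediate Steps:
z = -8 (z = 4*(-2) + 0 = -8 + 0 = -8)
√(z*49 + ((1027 + (9 - 2)²) - 788)) = √(-8*49 + ((1027 + (9 - 2)²) - 788)) = √(-392 + ((1027 + 7²) - 788)) = √(-392 + ((1027 + 49) - 788)) = √(-392 + (1076 - 788)) = √(-392 + 288) = √(-104) = 2*I*√26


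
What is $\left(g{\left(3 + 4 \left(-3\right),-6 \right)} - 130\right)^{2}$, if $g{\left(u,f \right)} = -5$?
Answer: $18225$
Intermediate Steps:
$\left(g{\left(3 + 4 \left(-3\right),-6 \right)} - 130\right)^{2} = \left(-5 - 130\right)^{2} = \left(-135\right)^{2} = 18225$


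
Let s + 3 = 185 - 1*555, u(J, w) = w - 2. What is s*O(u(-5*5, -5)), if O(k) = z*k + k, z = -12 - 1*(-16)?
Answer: 13055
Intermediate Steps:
u(J, w) = -2 + w
z = 4 (z = -12 + 16 = 4)
s = -373 (s = -3 + (185 - 1*555) = -3 + (185 - 555) = -3 - 370 = -373)
O(k) = 5*k (O(k) = 4*k + k = 5*k)
s*O(u(-5*5, -5)) = -1865*(-2 - 5) = -1865*(-7) = -373*(-35) = 13055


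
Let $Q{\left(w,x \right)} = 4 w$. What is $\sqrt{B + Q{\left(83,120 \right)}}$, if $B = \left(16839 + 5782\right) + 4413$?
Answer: $\sqrt{27366} \approx 165.43$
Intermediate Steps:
$B = 27034$ ($B = 22621 + 4413 = 27034$)
$\sqrt{B + Q{\left(83,120 \right)}} = \sqrt{27034 + 4 \cdot 83} = \sqrt{27034 + 332} = \sqrt{27366}$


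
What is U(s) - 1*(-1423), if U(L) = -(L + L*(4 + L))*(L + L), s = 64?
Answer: -563825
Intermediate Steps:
U(L) = -2*L*(L + L*(4 + L)) (U(L) = -(L + L*(4 + L))*2*L = -2*L*(L + L*(4 + L)))
U(s) - 1*(-1423) = 2*64**2*(-5 - 1*64) - 1*(-1423) = 2*4096*(-5 - 64) + 1423 = 2*4096*(-69) + 1423 = -565248 + 1423 = -563825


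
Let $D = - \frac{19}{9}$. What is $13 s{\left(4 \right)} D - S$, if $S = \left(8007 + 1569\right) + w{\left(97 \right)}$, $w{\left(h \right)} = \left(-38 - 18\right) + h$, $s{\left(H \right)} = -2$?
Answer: $- \frac{86059}{9} \approx -9562.1$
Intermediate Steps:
$D = - \frac{19}{9}$ ($D = \left(-19\right) \frac{1}{9} = - \frac{19}{9} \approx -2.1111$)
$w{\left(h \right)} = -56 + h$
$S = 9617$ ($S = \left(8007 + 1569\right) + \left(-56 + 97\right) = 9576 + 41 = 9617$)
$13 s{\left(4 \right)} D - S = 13 \left(-2\right) \left(- \frac{19}{9}\right) - 9617 = \left(-26\right) \left(- \frac{19}{9}\right) - 9617 = \frac{494}{9} - 9617 = - \frac{86059}{9}$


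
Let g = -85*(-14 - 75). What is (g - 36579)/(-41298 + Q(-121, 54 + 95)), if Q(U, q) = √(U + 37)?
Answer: 99851681/142127074 + 14507*I*√21/426381222 ≈ 0.70255 + 0.00015592*I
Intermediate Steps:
Q(U, q) = √(37 + U)
g = 7565 (g = -85*(-89) = 7565)
(g - 36579)/(-41298 + Q(-121, 54 + 95)) = (7565 - 36579)/(-41298 + √(37 - 121)) = -29014/(-41298 + √(-84)) = -29014/(-41298 + 2*I*√21)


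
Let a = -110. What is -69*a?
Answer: 7590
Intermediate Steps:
-69*a = -69*(-110) = 7590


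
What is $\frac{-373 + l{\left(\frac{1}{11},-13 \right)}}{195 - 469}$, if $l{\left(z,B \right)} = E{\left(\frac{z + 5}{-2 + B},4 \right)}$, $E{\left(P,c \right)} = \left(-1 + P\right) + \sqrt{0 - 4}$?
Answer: $\frac{30883}{22605} - \frac{i}{137} \approx 1.3662 - 0.0072993 i$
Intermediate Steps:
$E{\left(P,c \right)} = -1 + P + 2 i$ ($E{\left(P,c \right)} = \left(-1 + P\right) + \sqrt{-4} = \left(-1 + P\right) + 2 i = -1 + P + 2 i$)
$l{\left(z,B \right)} = -1 + 2 i + \frac{5 + z}{-2 + B}$ ($l{\left(z,B \right)} = -1 + \frac{z + 5}{-2 + B} + 2 i = -1 + \frac{5 + z}{-2 + B} + 2 i = -1 + 2 i + \frac{5 + z}{-2 + B}$)
$\frac{-373 + l{\left(\frac{1}{11},-13 \right)}}{195 - 469} = \frac{-373 + \frac{5 + \frac{1}{11} + \left(-1 + 2 i\right) \left(-2 - 13\right)}{-2 - 13}}{195 - 469} = \frac{-373 + \frac{5 + \frac{1}{11} + \left(-1 + 2 i\right) \left(-15\right)}{-15}}{-274} = \left(-373 - \frac{5 + \frac{1}{11} + \left(15 - 30 i\right)}{15}\right) \left(- \frac{1}{274}\right) = \left(-373 - \frac{\frac{221}{11} - 30 i}{15}\right) \left(- \frac{1}{274}\right) = \left(-373 - \left(\frac{221}{165} - 2 i\right)\right) \left(- \frac{1}{274}\right) = \left(- \frac{61766}{165} + 2 i\right) \left(- \frac{1}{274}\right) = \frac{30883}{22605} - \frac{i}{137}$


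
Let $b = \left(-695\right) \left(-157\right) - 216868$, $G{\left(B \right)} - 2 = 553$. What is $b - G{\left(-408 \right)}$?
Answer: $-108308$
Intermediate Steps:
$G{\left(B \right)} = 555$ ($G{\left(B \right)} = 2 + 553 = 555$)
$b = -107753$ ($b = 109115 - 216868 = -107753$)
$b - G{\left(-408 \right)} = -107753 - 555 = -108308$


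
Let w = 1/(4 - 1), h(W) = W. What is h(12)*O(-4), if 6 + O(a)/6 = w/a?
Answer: -438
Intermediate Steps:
w = 1/3 ≈ 0.33333
O(a) = -36 + 2/a (O(a) = -36 + 6*(1/(3*a)) = -36 + 2/a)
h(12)*O(-4) = 12*(-36 + 2/(-4)) = 12*(-36 + 2*(-1/4)) = 12*(-36 - 1/2) = 12*(-73/2) = -438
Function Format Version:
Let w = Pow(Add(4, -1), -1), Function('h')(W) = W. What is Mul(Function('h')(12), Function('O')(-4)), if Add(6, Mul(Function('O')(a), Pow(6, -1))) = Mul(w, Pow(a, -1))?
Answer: -438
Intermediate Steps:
w = Rational(1, 3) (w = Pow(3, -1) = Rational(1, 3) ≈ 0.33333)
Function('O')(a) = Add(-36, Mul(2, Pow(a, -1))) (Function('O')(a) = Add(-36, Mul(6, Mul(Rational(1, 3), Pow(a, -1)))) = Add(-36, Mul(2, Pow(a, -1))))
Mul(Function('h')(12), Function('O')(-4)) = Mul(12, Add(-36, Mul(2, Pow(-4, -1)))) = Mul(12, Add(-36, Mul(2, Rational(-1, 4)))) = Mul(12, Add(-36, Rational(-1, 2))) = Mul(12, Rational(-73, 2)) = -438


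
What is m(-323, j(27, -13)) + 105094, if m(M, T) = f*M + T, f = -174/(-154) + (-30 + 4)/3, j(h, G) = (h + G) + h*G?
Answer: 24761210/231 ≈ 1.0719e+5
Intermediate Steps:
j(h, G) = G + h + G*h (j(h, G) = (G + h) + G*h = G + h + G*h)
f = -1741/231 (f = -174*(-1/154) - 26*⅓ = 87/77 - 26/3 = -1741/231 ≈ -7.5368)
m(M, T) = T - 1741*M/231 (m(M, T) = -1741*M/231 + T = T - 1741*M/231)
m(-323, j(27, -13)) + 105094 = ((-13 + 27 - 13*27) - 1741/231*(-323)) + 105094 = ((-13 + 27 - 351) + 562343/231) + 105094 = (-337 + 562343/231) + 105094 = 484496/231 + 105094 = 24761210/231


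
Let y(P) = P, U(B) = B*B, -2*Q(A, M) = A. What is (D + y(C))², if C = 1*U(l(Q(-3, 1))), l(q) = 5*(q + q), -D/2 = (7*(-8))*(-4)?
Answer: 49729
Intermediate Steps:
Q(A, M) = -A/2
D = -448 (D = -2*7*(-8)*(-4) = -(-112)*(-4) = -2*224 = -448)
l(q) = 10*q (l(q) = 5*(2*q) = 10*q)
U(B) = B²
C = 225 (C = 1*(10*(-½*(-3)))² = 1*(10*(3/2))² = 1*15² = 1*225 = 225)
(D + y(C))² = (-448 + 225)² = (-223)² = 49729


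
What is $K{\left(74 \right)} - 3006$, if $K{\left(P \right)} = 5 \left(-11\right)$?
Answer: $-3061$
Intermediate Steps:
$K{\left(P \right)} = -55$
$K{\left(74 \right)} - 3006 = -55 - 3006 = -3061$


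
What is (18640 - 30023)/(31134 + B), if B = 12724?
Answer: -11383/43858 ≈ -0.25954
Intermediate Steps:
(18640 - 30023)/(31134 + B) = (18640 - 30023)/(31134 + 12724) = -11383/43858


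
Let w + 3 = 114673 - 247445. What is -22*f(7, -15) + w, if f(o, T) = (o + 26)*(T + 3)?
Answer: -124063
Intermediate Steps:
f(o, T) = (3 + T)*(26 + o) (f(o, T) = (26 + o)*(3 + T) = (3 + T)*(26 + o))
w = -132775 (w = -3 + (114673 - 247445) = -3 - 132772 = -132775)
-22*f(7, -15) + w = -22*(78 + 3*7 + 26*(-15) - 15*7) - 132775 = -22*(78 + 21 - 390 - 105) - 132775 = -22*(-396) - 132775 = 8712 - 132775 = -124063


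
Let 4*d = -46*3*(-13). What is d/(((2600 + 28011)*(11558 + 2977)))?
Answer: 299/296620590 ≈ 1.0080e-6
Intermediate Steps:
d = 897/2 (d = (-46*3*(-13))/4 = (-138*(-13))/4 = (¼)*1794 = 897/2 ≈ 448.50)
d/(((2600 + 28011)*(11558 + 2977))) = 897/(2*(((2600 + 28011)*(11558 + 2977)))) = 897/(2*((30611*14535))) = (897/2)/444930885 = (897/2)*(1/444930885) = 299/296620590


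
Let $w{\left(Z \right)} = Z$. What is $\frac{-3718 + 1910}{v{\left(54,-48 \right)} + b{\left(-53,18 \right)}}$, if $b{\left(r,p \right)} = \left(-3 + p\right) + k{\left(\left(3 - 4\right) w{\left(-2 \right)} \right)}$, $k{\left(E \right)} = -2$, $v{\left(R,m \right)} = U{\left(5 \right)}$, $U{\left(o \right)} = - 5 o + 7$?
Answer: $\frac{1808}{5} \approx 361.6$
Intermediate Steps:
$U{\left(o \right)} = 7 - 5 o$
$v{\left(R,m \right)} = -18$ ($v{\left(R,m \right)} = 7 - 25 = -18$)
$b{\left(r,p \right)} = -5 + p$ ($b{\left(r,p \right)} = \left(-3 + p\right) - 2 = -5 + p$)
$\frac{-3718 + 1910}{v{\left(54,-48 \right)} + b{\left(-53,18 \right)}} = \frac{-3718 + 1910}{-18 + \left(-5 + 18\right)} = - \frac{1808}{-18 + 13} = - \frac{1808}{-5} = \left(-1808\right) \left(- \frac{1}{5}\right) = \frac{1808}{5}$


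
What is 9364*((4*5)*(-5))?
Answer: -936400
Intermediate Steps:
9364*((4*5)*(-5)) = 9364*(20*(-5)) = 9364*(-100) = -936400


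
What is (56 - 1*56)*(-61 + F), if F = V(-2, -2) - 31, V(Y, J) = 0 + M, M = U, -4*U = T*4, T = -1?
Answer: 0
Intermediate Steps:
U = 1 (U = -(-1)*4/4 = -¼*(-4) = 1)
M = 1
V(Y, J) = 1 (V(Y, J) = 0 + 1 = 1)
F = -30 (F = 1 - 31 = -30)
(56 - 1*56)*(-61 + F) = (56 - 1*56)*(-61 - 30) = (56 - 56)*(-91) = 0*(-91) = 0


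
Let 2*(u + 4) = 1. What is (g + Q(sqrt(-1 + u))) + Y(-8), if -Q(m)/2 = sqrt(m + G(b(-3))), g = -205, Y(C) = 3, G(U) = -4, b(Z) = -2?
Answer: -202 - sqrt(-16 + 6*I*sqrt(2)) ≈ -203.03 - 4.1298*I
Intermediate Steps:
u = -7/2 (u = -4 + (1/2)*1 = -4 + 1/2 = -7/2 ≈ -3.5000)
Q(m) = -2*sqrt(-4 + m) (Q(m) = -2*sqrt(m - 4) = -2*sqrt(-4 + m))
(g + Q(sqrt(-1 + u))) + Y(-8) = (-205 - 2*sqrt(-4 + sqrt(-1 - 7/2))) + 3 = (-205 - 2*sqrt(-4 + sqrt(-9/2))) + 3 = (-205 - 2*sqrt(-4 + 3*I*sqrt(2)/2)) + 3 = -202 - 2*sqrt(-4 + 3*I*sqrt(2)/2)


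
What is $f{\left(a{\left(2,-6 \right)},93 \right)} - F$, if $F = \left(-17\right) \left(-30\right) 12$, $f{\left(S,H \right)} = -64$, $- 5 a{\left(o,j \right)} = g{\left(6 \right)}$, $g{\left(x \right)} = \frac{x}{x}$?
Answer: $-6184$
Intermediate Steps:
$g{\left(x \right)} = 1$
$a{\left(o,j \right)} = - \frac{1}{5}$ ($a{\left(o,j \right)} = \left(- \frac{1}{5}\right) 1 = - \frac{1}{5}$)
$F = 6120$ ($F = 510 \cdot 12 = 6120$)
$f{\left(a{\left(2,-6 \right)},93 \right)} - F = -64 - 6120 = -6184$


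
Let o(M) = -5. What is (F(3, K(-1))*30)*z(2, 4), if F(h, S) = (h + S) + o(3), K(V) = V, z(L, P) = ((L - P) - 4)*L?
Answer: 1080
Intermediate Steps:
z(L, P) = L*(-4 + L - P) (z(L, P) = (-4 + L - P)*L = L*(-4 + L - P))
F(h, S) = -5 + S + h (F(h, S) = (h + S) - 5 = (S + h) - 5 = -5 + S + h)
(F(3, K(-1))*30)*z(2, 4) = ((-5 - 1 + 3)*30)*(2*(-4 + 2 - 1*4)) = (-3*30)*(2*(-4 + 2 - 4)) = -180*(-6) = -90*(-12) = 1080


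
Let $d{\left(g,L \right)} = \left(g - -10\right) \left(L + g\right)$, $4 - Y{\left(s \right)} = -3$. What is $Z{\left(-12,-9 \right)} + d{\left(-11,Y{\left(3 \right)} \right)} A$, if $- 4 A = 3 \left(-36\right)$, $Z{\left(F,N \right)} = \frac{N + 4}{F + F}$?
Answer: $\frac{2597}{24} \approx 108.21$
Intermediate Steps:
$Z{\left(F,N \right)} = \frac{4 + N}{2 F}$
$Y{\left(s \right)} = 7$ ($Y{\left(s \right)} = 4 - -3 = 4 + 3 = 7$)
$d{\left(g,L \right)} = \left(10 + g\right) \left(L + g\right)$ ($d{\left(g,L \right)} = \left(g + 10\right) \left(L + g\right) = \left(10 + g\right) \left(L + g\right)$)
$A = 27$ ($A = - \frac{3 \left(-36\right)}{4} = \left(- \frac{1}{4}\right) \left(-108\right) = 27$)
$Z{\left(-12,-9 \right)} + d{\left(-11,Y{\left(3 \right)} \right)} A = \frac{4 - 9}{2 \left(-12\right)} + \left(\left(-11\right)^{2} + 10 \cdot 7 + 10 \left(-11\right) + 7 \left(-11\right)\right) 27 = \frac{1}{2} \left(- \frac{1}{12}\right) \left(-5\right) + \left(121 + 70 - 110 - 77\right) 27 = \frac{5}{24} + 4 \cdot 27 = \frac{5}{24} + 108 = \frac{2597}{24}$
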